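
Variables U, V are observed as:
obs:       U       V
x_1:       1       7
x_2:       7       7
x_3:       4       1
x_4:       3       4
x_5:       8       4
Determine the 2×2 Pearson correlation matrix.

Step 1 — column means:
  mean(U) = (1 + 7 + 4 + 3 + 8) / 5 = 23/5 = 4.6
  mean(V) = (7 + 7 + 1 + 4 + 4) / 5 = 23/5 = 4.6

Step 2 — sample variances and covariances s[i,j] = (1/(n-1)) · Σ_k (x_{k,i} - mean_i) · (x_{k,j} - mean_j), with n-1 = 4:
  s[U,U] = ((-3.6)·(-3.6) + (2.4)·(2.4) + (-0.6)·(-0.6) + (-1.6)·(-1.6) + (3.4)·(3.4)) / 4 = 33.2/4 = 8.3
  s[U,V] = ((-3.6)·(2.4) + (2.4)·(2.4) + (-0.6)·(-3.6) + (-1.6)·(-0.6) + (3.4)·(-0.6)) / 4 = -1.8/4 = -0.45
  s[V,V] = ((2.4)·(2.4) + (2.4)·(2.4) + (-3.6)·(-3.6) + (-0.6)·(-0.6) + (-0.6)·(-0.6)) / 4 = 25.2/4 = 6.3
  Sample standard deviations s_i = √(s[i,i]):
  s(U) = √(8.3) = 2.881
  s(V) = √(6.3) = 2.51

Step 3 — r_{ij} = s_{ij} / (s_i · s_j):
  r[U,U] = 1 (diagonal).
  r[U,V] = -0.45 / (2.881 · 2.51) = -0.45 / 7.2312 = -0.0622
  r[V,V] = 1 (diagonal).

R is symmetric with unit diagonal. Assembling:

R = [[1, -0.0622],
 [-0.0622, 1]]


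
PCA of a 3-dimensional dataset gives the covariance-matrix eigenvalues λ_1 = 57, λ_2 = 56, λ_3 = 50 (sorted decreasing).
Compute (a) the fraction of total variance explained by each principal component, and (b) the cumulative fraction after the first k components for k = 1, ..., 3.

Step 1 — total variance = trace(Sigma) = Σ λ_i = 57 + 56 + 50 = 163.

Step 2 — fraction explained by component i = λ_i / Σ λ:
  PC1: 57/163 = 0.3497
  PC2: 56/163 = 0.3436
  PC3: 50/163 = 0.3067

Step 3 — cumulative fraction after k components = (λ_1 + ... + λ_k) / Σ λ:
  k = 1: 57/163 = 0.3497
  k = 2: (57 + 56)/163 = 113/163 = 0.6933
  k = 3: (57 + 56 + 50)/163 = 163/163 = 1

Summary (fraction, with percent):

explained: PC1 0.3497 (34.97%), PC2 0.3436 (34.36%), PC3 0.3067 (30.67%);  cumulative: 0.3497, 0.6933, 1


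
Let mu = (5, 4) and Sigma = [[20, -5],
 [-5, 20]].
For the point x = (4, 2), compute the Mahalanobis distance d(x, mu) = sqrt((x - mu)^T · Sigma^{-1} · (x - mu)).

Step 1 — centre the observation: (x - mu) = (-1, -2).

Step 2 — invert Sigma. det(Sigma) = 20·20 - (-5)² = 375.
  Sigma^{-1} = (1/det) · [[d, -b], [-b, a]] = [[0.0533, 0.0133],
 [0.0133, 0.0533]].

Step 3 — form the quadratic (x - mu)^T · Sigma^{-1} · (x - mu):
  Sigma^{-1} · (x - mu) = (-0.08, -0.12).
  (x - mu)^T · [Sigma^{-1} · (x - mu)] = (-1)·(-0.08) + (-2)·(-0.12) = 0.32.

Step 4 — take square root: d = √(0.32) ≈ 0.5657.

d(x, mu) = √(0.32) ≈ 0.5657


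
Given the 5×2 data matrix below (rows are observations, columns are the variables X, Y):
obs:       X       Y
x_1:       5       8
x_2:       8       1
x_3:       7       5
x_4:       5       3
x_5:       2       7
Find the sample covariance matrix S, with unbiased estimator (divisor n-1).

Step 1 — column means:
  mean(X) = (5 + 8 + 7 + 5 + 2) / 5 = 27/5 = 5.4
  mean(Y) = (8 + 1 + 5 + 3 + 7) / 5 = 24/5 = 4.8

Step 2 — sample covariance S[i,j] = (1/(n-1)) · Σ_k (x_{k,i} - mean_i) · (x_{k,j} - mean_j), with n-1 = 4.
  S[X,X] = ((-0.4)·(-0.4) + (2.6)·(2.6) + (1.6)·(1.6) + (-0.4)·(-0.4) + (-3.4)·(-3.4)) / 4 = 21.2/4 = 5.3
  S[X,Y] = ((-0.4)·(3.2) + (2.6)·(-3.8) + (1.6)·(0.2) + (-0.4)·(-1.8) + (-3.4)·(2.2)) / 4 = -17.6/4 = -4.4
  S[Y,Y] = ((3.2)·(3.2) + (-3.8)·(-3.8) + (0.2)·(0.2) + (-1.8)·(-1.8) + (2.2)·(2.2)) / 4 = 32.8/4 = 8.2

S is symmetric (S[j,i] = S[i,j]). Assembling:

S = [[5.3, -4.4],
 [-4.4, 8.2]]


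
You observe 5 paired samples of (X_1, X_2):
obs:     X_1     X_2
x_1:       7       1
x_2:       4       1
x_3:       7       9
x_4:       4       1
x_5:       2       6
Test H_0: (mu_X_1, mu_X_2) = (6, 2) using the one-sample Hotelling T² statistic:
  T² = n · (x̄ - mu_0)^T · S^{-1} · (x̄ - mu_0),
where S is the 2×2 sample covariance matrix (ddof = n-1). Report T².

Step 1 — sample mean vector:
  mean(X_1) = (7 + 4 + 7 + 4 + 2) / 5 = 24/5 = 4.8
  mean(X_2) = (1 + 1 + 9 + 1 + 6) / 5 = 18/5 = 3.6
  x̄ = (4.8, 3.6),  deviation x̄ - mu_0 = (4.8, 3.6) - (6, 2) = (-1.2, 1.6).

Step 2 — sample covariance matrix, S[i,j] = (1/(n-1)) · Σ_k (x_{k,i} - mean_i) · (x_{k,j} - mean_j), divisor n-1 = 4:
  S[X_1,X_1] = ((2.2)·(2.2) + (-0.8)·(-0.8) + (2.2)·(2.2) + (-0.8)·(-0.8) + (-2.8)·(-2.8)) / 4 = 18.8/4 = 4.7
  S[X_1,X_2] = ((2.2)·(-2.6) + (-0.8)·(-2.6) + (2.2)·(5.4) + (-0.8)·(-2.6) + (-2.8)·(2.4)) / 4 = 3.6/4 = 0.9
  S[X_2,X_2] = ((-2.6)·(-2.6) + (-2.6)·(-2.6) + (5.4)·(5.4) + (-2.6)·(-2.6) + (2.4)·(2.4)) / 4 = 55.2/4 = 13.8
  S = [[4.7, 0.9],
 [0.9, 13.8]].

Step 3 — invert S. det(S) = 4.7·13.8 - (0.9)² = 64.05.
  S^{-1} = (1/det) · [[d, -b], [-b, a]] = [[0.2155, -0.0141],
 [-0.0141, 0.0734]].

Step 4 — quadratic form (x̄ - mu_0)^T · S^{-1} · (x̄ - mu_0):
  S^{-1} · (x̄ - mu_0) = (-0.281, 0.1343),
  (x̄ - mu_0)^T · [...] = (-1.2)·(-0.281) + (1.6)·(0.1343) = 0.5521.

Step 5 — scale by n: T² = 5 · 0.5521 = 2.7603.

T² ≈ 2.7603


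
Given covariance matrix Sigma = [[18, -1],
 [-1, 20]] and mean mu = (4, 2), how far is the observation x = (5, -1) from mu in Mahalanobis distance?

Step 1 — centre the observation: (x - mu) = (1, -3).

Step 2 — invert Sigma. det(Sigma) = 18·20 - (-1)² = 359.
  Sigma^{-1} = (1/det) · [[d, -b], [-b, a]] = [[0.0557, 0.0028],
 [0.0028, 0.0501]].

Step 3 — form the quadratic (x - mu)^T · Sigma^{-1} · (x - mu):
  Sigma^{-1} · (x - mu) = (0.0474, -0.1476).
  (x - mu)^T · [Sigma^{-1} · (x - mu)] = (1)·(0.0474) + (-3)·(-0.1476) = 0.4903.

Step 4 — take square root: d = √(0.4903) ≈ 0.7002.

d(x, mu) = √(0.4903) ≈ 0.7002


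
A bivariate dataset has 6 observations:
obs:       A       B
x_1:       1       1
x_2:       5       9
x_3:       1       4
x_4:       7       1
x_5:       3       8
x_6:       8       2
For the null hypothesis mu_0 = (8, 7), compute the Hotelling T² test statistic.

Step 1 — sample mean vector:
  mean(A) = (1 + 5 + 1 + 7 + 3 + 8) / 6 = 25/6 = 4.1667
  mean(B) = (1 + 9 + 4 + 1 + 8 + 2) / 6 = 25/6 = 4.1667
  x̄ = (4.1667, 4.1667),  deviation x̄ - mu_0 = (4.1667, 4.1667) - (8, 7) = (-3.8333, -2.8333).

Step 2 — sample covariance matrix, S[i,j] = (1/(n-1)) · Σ_k (x_{k,i} - mean_i) · (x_{k,j} - mean_j), divisor n-1 = 5:
  S[A,A] = ((-3.1667)·(-3.1667) + (0.8333)·(0.8333) + (-3.1667)·(-3.1667) + (2.8333)·(2.8333) + (-1.1667)·(-1.1667) + (3.8333)·(3.8333)) / 5 = 44.8333/5 = 8.9667
  S[A,B] = ((-3.1667)·(-3.1667) + (0.8333)·(4.8333) + (-3.1667)·(-0.1667) + (2.8333)·(-3.1667) + (-1.1667)·(3.8333) + (3.8333)·(-2.1667)) / 5 = -7.1667/5 = -1.4333
  S[B,B] = ((-3.1667)·(-3.1667) + (4.8333)·(4.8333) + (-0.1667)·(-0.1667) + (-3.1667)·(-3.1667) + (3.8333)·(3.8333) + (-2.1667)·(-2.1667)) / 5 = 62.8333/5 = 12.5667
  S = [[8.9667, -1.4333],
 [-1.4333, 12.5667]].

Step 3 — invert S. det(S) = 8.9667·12.5667 - (-1.4333)² = 110.6267.
  S^{-1} = (1/det) · [[d, -b], [-b, a]] = [[0.1136, 0.013],
 [0.013, 0.0811]].

Step 4 — quadratic form (x̄ - mu_0)^T · S^{-1} · (x̄ - mu_0):
  S^{-1} · (x̄ - mu_0) = (-0.4722, -0.2793),
  (x̄ - mu_0)^T · [...] = (-3.8333)·(-0.4722) + (-2.8333)·(-0.2793) = 2.6013.

Step 5 — scale by n: T² = 6 · 2.6013 = 15.6081.

T² ≈ 15.6081


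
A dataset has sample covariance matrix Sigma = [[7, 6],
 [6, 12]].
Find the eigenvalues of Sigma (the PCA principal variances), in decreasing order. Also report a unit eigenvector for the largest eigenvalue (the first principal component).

Step 1 — characteristic polynomial of 2×2 Sigma:
  det(Sigma - λI) = λ² - trace · λ + det = 0.
  trace = 7 + 12 = 19, det = 7·12 - (6)² = 48.
Step 2 — discriminant:
  Δ = trace² - 4·det = 361 - 192 = 169.
Step 3 — eigenvalues:
  λ = (trace ± √Δ)/2 = (19 ± 13)/2,
  λ_1 = 16,  λ_2 = 3.

Step 4 — unit eigenvector for λ_1: solve (Sigma - λ_1 I)v = 0. First row:
  (7 - 16)·v_x + (6)·v_y = 0, i.e. (-9)·v_x + (6)·v_y = 0,
  so v ∝ (b, λ_1 - a) = (6, 9) = u.
  ||u|| = √((6)² + (9)²) = √(117) ≈ 10.8167,
  v_1 = u/||u|| ≈ (0.5547, 0.8321) (||v_1|| = 1).

λ_1 = 16,  λ_2 = 3;  v_1 ≈ (0.5547, 0.8321)


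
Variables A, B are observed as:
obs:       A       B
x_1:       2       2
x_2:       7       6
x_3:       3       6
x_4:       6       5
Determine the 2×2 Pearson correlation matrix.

Step 1 — column means:
  mean(A) = (2 + 7 + 3 + 6) / 4 = 18/4 = 4.5
  mean(B) = (2 + 6 + 6 + 5) / 4 = 19/4 = 4.75

Step 2 — sample variances and covariances s[i,j] = (1/(n-1)) · Σ_k (x_{k,i} - mean_i) · (x_{k,j} - mean_j), with n-1 = 3:
  s[A,A] = ((-2.5)·(-2.5) + (2.5)·(2.5) + (-1.5)·(-1.5) + (1.5)·(1.5)) / 3 = 17/3 = 5.6667
  s[A,B] = ((-2.5)·(-2.75) + (2.5)·(1.25) + (-1.5)·(1.25) + (1.5)·(0.25)) / 3 = 8.5/3 = 2.8333
  s[B,B] = ((-2.75)·(-2.75) + (1.25)·(1.25) + (1.25)·(1.25) + (0.25)·(0.25)) / 3 = 10.75/3 = 3.5833
  Sample standard deviations s_i = √(s[i,i]):
  s(A) = √(5.6667) = 2.3805
  s(B) = √(3.5833) = 1.893

Step 3 — r_{ij} = s_{ij} / (s_i · s_j):
  r[A,A] = 1 (diagonal).
  r[A,B] = 2.8333 / (2.3805 · 1.893) = 2.8333 / 4.5062 = 0.6288
  r[B,B] = 1 (diagonal).

R is symmetric with unit diagonal. Assembling:

R = [[1, 0.6288],
 [0.6288, 1]]


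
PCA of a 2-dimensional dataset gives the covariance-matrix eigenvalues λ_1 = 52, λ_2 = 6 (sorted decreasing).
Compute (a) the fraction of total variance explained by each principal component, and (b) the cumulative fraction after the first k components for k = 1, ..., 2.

Step 1 — total variance = trace(Sigma) = Σ λ_i = 52 + 6 = 58.

Step 2 — fraction explained by component i = λ_i / Σ λ:
  PC1: 52/58 = 0.8966
  PC2: 6/58 = 0.1034

Step 3 — cumulative fraction after k components = (λ_1 + ... + λ_k) / Σ λ:
  k = 1: 52/58 = 0.8966
  k = 2: (52 + 6)/58 = 58/58 = 1

Summary (fraction, with percent):

explained: PC1 0.8966 (89.66%), PC2 0.1034 (10.34%);  cumulative: 0.8966, 1


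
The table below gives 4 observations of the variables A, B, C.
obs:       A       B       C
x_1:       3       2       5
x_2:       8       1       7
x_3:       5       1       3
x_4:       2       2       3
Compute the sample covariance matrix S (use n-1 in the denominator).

Step 1 — column means:
  mean(A) = (3 + 8 + 5 + 2) / 4 = 18/4 = 4.5
  mean(B) = (2 + 1 + 1 + 2) / 4 = 6/4 = 1.5
  mean(C) = (5 + 7 + 3 + 3) / 4 = 18/4 = 4.5

Step 2 — sample covariance S[i,j] = (1/(n-1)) · Σ_k (x_{k,i} - mean_i) · (x_{k,j} - mean_j), with n-1 = 3.
  S[A,A] = ((-1.5)·(-1.5) + (3.5)·(3.5) + (0.5)·(0.5) + (-2.5)·(-2.5)) / 3 = 21/3 = 7
  S[A,B] = ((-1.5)·(0.5) + (3.5)·(-0.5) + (0.5)·(-0.5) + (-2.5)·(0.5)) / 3 = -4/3 = -1.3333
  S[A,C] = ((-1.5)·(0.5) + (3.5)·(2.5) + (0.5)·(-1.5) + (-2.5)·(-1.5)) / 3 = 11/3 = 3.6667
  S[B,B] = ((0.5)·(0.5) + (-0.5)·(-0.5) + (-0.5)·(-0.5) + (0.5)·(0.5)) / 3 = 1/3 = 0.3333
  S[B,C] = ((0.5)·(0.5) + (-0.5)·(2.5) + (-0.5)·(-1.5) + (0.5)·(-1.5)) / 3 = -1/3 = -0.3333
  S[C,C] = ((0.5)·(0.5) + (2.5)·(2.5) + (-1.5)·(-1.5) + (-1.5)·(-1.5)) / 3 = 11/3 = 3.6667

S is symmetric (S[j,i] = S[i,j]). Assembling:

S = [[7, -1.3333, 3.6667],
 [-1.3333, 0.3333, -0.3333],
 [3.6667, -0.3333, 3.6667]]


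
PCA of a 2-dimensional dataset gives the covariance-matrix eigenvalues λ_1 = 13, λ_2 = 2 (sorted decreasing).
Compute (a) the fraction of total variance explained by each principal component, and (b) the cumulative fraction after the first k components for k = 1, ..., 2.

Step 1 — total variance = trace(Sigma) = Σ λ_i = 13 + 2 = 15.

Step 2 — fraction explained by component i = λ_i / Σ λ:
  PC1: 13/15 = 0.8667
  PC2: 2/15 = 0.1333

Step 3 — cumulative fraction after k components = (λ_1 + ... + λ_k) / Σ λ:
  k = 1: 13/15 = 0.8667
  k = 2: (13 + 2)/15 = 15/15 = 1

Summary (fraction, with percent):

explained: PC1 0.8667 (86.67%), PC2 0.1333 (13.33%);  cumulative: 0.8667, 1


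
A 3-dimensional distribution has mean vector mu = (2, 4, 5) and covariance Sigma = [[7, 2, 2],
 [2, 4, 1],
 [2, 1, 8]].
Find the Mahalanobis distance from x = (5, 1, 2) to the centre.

Step 1 — centre the observation: (x - mu) = (3, -3, -3).

Step 2 — invert Sigma (cofactor / det for 3×3, or solve directly):
  Sigma^{-1} = [[0.1751, -0.0791, -0.0339],
 [-0.0791, 0.2938, -0.0169],
 [-0.0339, -0.0169, 0.1356]].

Step 3 — form the quadratic (x - mu)^T · Sigma^{-1} · (x - mu):
  Sigma^{-1} · (x - mu) = (0.8644, -1.0678, -0.4576).
  (x - mu)^T · [Sigma^{-1} · (x - mu)] = (3)·(0.8644) + (-3)·(-1.0678) + (-3)·(-0.4576) = 7.1695.

Step 4 — take square root: d = √(7.1695) ≈ 2.6776.

d(x, mu) = √(7.1695) ≈ 2.6776


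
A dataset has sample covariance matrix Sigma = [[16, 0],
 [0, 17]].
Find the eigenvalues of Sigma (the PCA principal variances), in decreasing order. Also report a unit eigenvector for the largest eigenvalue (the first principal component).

Step 1 — characteristic polynomial of 2×2 Sigma:
  det(Sigma - λI) = λ² - trace · λ + det = 0.
  trace = 16 + 17 = 33, det = 16·17 - (0)² = 272.
Step 2 — discriminant:
  Δ = trace² - 4·det = 1089 - 1088 = 1.
Step 3 — eigenvalues:
  λ = (trace ± √Δ)/2 = (33 ± 1)/2,
  λ_1 = 17,  λ_2 = 16.

Step 4 — unit eigenvector for λ_1: Sigma is diagonal, so its eigenvectors are the coordinate axes. λ_1 = 17 is the diagonal entry on the second coordinate axis, hence
  v_1 = (0, 1) (||v_1|| = 1).

λ_1 = 17,  λ_2 = 16;  v_1 ≈ (0, 1)


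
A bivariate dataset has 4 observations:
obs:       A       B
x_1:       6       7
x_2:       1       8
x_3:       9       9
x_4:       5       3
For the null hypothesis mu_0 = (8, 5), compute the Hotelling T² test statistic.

Step 1 — sample mean vector:
  mean(A) = (6 + 1 + 9 + 5) / 4 = 21/4 = 5.25
  mean(B) = (7 + 8 + 9 + 3) / 4 = 27/4 = 6.75
  x̄ = (5.25, 6.75),  deviation x̄ - mu_0 = (5.25, 6.75) - (8, 5) = (-2.75, 1.75).

Step 2 — sample covariance matrix, S[i,j] = (1/(n-1)) · Σ_k (x_{k,i} - mean_i) · (x_{k,j} - mean_j), divisor n-1 = 3:
  S[A,A] = ((0.75)·(0.75) + (-4.25)·(-4.25) + (3.75)·(3.75) + (-0.25)·(-0.25)) / 3 = 32.75/3 = 10.9167
  S[A,B] = ((0.75)·(0.25) + (-4.25)·(1.25) + (3.75)·(2.25) + (-0.25)·(-3.75)) / 3 = 4.25/3 = 1.4167
  S[B,B] = ((0.25)·(0.25) + (1.25)·(1.25) + (2.25)·(2.25) + (-3.75)·(-3.75)) / 3 = 20.75/3 = 6.9167
  S = [[10.9167, 1.4167],
 [1.4167, 6.9167]].

Step 3 — invert S. det(S) = 10.9167·6.9167 - (1.4167)² = 73.5.
  S^{-1} = (1/det) · [[d, -b], [-b, a]] = [[0.0941, -0.0193],
 [-0.0193, 0.1485]].

Step 4 — quadratic form (x̄ - mu_0)^T · S^{-1} · (x̄ - mu_0):
  S^{-1} · (x̄ - mu_0) = (-0.2925, 0.3129),
  (x̄ - mu_0)^T · [...] = (-2.75)·(-0.2925) + (1.75)·(0.3129) = 1.352.

Step 5 — scale by n: T² = 4 · 1.352 = 5.4082.

T² ≈ 5.4082


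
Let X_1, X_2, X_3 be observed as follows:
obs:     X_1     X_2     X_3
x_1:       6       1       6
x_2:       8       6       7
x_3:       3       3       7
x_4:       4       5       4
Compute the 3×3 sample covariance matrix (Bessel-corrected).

Step 1 — column means:
  mean(X_1) = (6 + 8 + 3 + 4) / 4 = 21/4 = 5.25
  mean(X_2) = (1 + 6 + 3 + 5) / 4 = 15/4 = 3.75
  mean(X_3) = (6 + 7 + 7 + 4) / 4 = 24/4 = 6

Step 2 — sample covariance S[i,j] = (1/(n-1)) · Σ_k (x_{k,i} - mean_i) · (x_{k,j} - mean_j), with n-1 = 3.
  S[X_1,X_1] = ((0.75)·(0.75) + (2.75)·(2.75) + (-2.25)·(-2.25) + (-1.25)·(-1.25)) / 3 = 14.75/3 = 4.9167
  S[X_1,X_2] = ((0.75)·(-2.75) + (2.75)·(2.25) + (-2.25)·(-0.75) + (-1.25)·(1.25)) / 3 = 4.25/3 = 1.4167
  S[X_1,X_3] = ((0.75)·(0) + (2.75)·(1) + (-2.25)·(1) + (-1.25)·(-2)) / 3 = 3/3 = 1
  S[X_2,X_2] = ((-2.75)·(-2.75) + (2.25)·(2.25) + (-0.75)·(-0.75) + (1.25)·(1.25)) / 3 = 14.75/3 = 4.9167
  S[X_2,X_3] = ((-2.75)·(0) + (2.25)·(1) + (-0.75)·(1) + (1.25)·(-2)) / 3 = -1/3 = -0.3333
  S[X_3,X_3] = ((0)·(0) + (1)·(1) + (1)·(1) + (-2)·(-2)) / 3 = 6/3 = 2

S is symmetric (S[j,i] = S[i,j]). Assembling:

S = [[4.9167, 1.4167, 1],
 [1.4167, 4.9167, -0.3333],
 [1, -0.3333, 2]]


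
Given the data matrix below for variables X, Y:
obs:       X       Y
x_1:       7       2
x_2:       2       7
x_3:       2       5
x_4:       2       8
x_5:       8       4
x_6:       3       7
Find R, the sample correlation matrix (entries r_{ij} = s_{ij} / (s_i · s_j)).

Step 1 — column means:
  mean(X) = (7 + 2 + 2 + 2 + 8 + 3) / 6 = 24/6 = 4
  mean(Y) = (2 + 7 + 5 + 8 + 4 + 7) / 6 = 33/6 = 5.5

Step 2 — sample variances and covariances s[i,j] = (1/(n-1)) · Σ_k (x_{k,i} - mean_i) · (x_{k,j} - mean_j), with n-1 = 5:
  s[X,X] = ((3)·(3) + (-2)·(-2) + (-2)·(-2) + (-2)·(-2) + (4)·(4) + (-1)·(-1)) / 5 = 38/5 = 7.6
  s[X,Y] = ((3)·(-3.5) + (-2)·(1.5) + (-2)·(-0.5) + (-2)·(2.5) + (4)·(-1.5) + (-1)·(1.5)) / 5 = -25/5 = -5
  s[Y,Y] = ((-3.5)·(-3.5) + (1.5)·(1.5) + (-0.5)·(-0.5) + (2.5)·(2.5) + (-1.5)·(-1.5) + (1.5)·(1.5)) / 5 = 25.5/5 = 5.1
  Sample standard deviations s_i = √(s[i,i]):
  s(X) = √(7.6) = 2.7568
  s(Y) = √(5.1) = 2.2583

Step 3 — r_{ij} = s_{ij} / (s_i · s_j):
  r[X,X] = 1 (diagonal).
  r[X,Y] = -5 / (2.7568 · 2.2583) = -5 / 6.2258 = -0.8031
  r[Y,Y] = 1 (diagonal).

R is symmetric with unit diagonal. Assembling:

R = [[1, -0.8031],
 [-0.8031, 1]]


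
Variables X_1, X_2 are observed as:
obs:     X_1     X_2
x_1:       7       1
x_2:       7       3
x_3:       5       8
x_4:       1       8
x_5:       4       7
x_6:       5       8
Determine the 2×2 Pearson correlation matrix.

Step 1 — column means:
  mean(X_1) = (7 + 7 + 5 + 1 + 4 + 5) / 6 = 29/6 = 4.8333
  mean(X_2) = (1 + 3 + 8 + 8 + 7 + 8) / 6 = 35/6 = 5.8333

Step 2 — sample variances and covariances s[i,j] = (1/(n-1)) · Σ_k (x_{k,i} - mean_i) · (x_{k,j} - mean_j), with n-1 = 5:
  s[X_1,X_1] = ((2.1667)·(2.1667) + (2.1667)·(2.1667) + (0.1667)·(0.1667) + (-3.8333)·(-3.8333) + (-0.8333)·(-0.8333) + (0.1667)·(0.1667)) / 5 = 24.8333/5 = 4.9667
  s[X_1,X_2] = ((2.1667)·(-4.8333) + (2.1667)·(-2.8333) + (0.1667)·(2.1667) + (-3.8333)·(2.1667) + (-0.8333)·(1.1667) + (0.1667)·(2.1667)) / 5 = -25.1667/5 = -5.0333
  s[X_2,X_2] = ((-4.8333)·(-4.8333) + (-2.8333)·(-2.8333) + (2.1667)·(2.1667) + (2.1667)·(2.1667) + (1.1667)·(1.1667) + (2.1667)·(2.1667)) / 5 = 46.8333/5 = 9.3667
  Sample standard deviations s_i = √(s[i,i]):
  s(X_1) = √(4.9667) = 2.2286
  s(X_2) = √(9.3667) = 3.0605

Step 3 — r_{ij} = s_{ij} / (s_i · s_j):
  r[X_1,X_1] = 1 (diagonal).
  r[X_1,X_2] = -5.0333 / (2.2286 · 3.0605) = -5.0333 / 6.8206 = -0.738
  r[X_2,X_2] = 1 (diagonal).

R is symmetric with unit diagonal. Assembling:

R = [[1, -0.738],
 [-0.738, 1]]


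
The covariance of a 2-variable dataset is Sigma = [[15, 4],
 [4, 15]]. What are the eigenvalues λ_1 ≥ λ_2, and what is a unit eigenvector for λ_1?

Step 1 — characteristic polynomial of 2×2 Sigma:
  det(Sigma - λI) = λ² - trace · λ + det = 0.
  trace = 15 + 15 = 30, det = 15·15 - (4)² = 209.
Step 2 — discriminant:
  Δ = trace² - 4·det = 900 - 836 = 64.
Step 3 — eigenvalues:
  λ = (trace ± √Δ)/2 = (30 ± 8)/2,
  λ_1 = 19,  λ_2 = 11.

Step 4 — unit eigenvector for λ_1: solve (Sigma - λ_1 I)v = 0. First row:
  (15 - 19)·v_x + (4)·v_y = 0, i.e. (-4)·v_x + (4)·v_y = 0,
  so v ∝ (b, λ_1 - a) = (4, 4) = u.
  ||u|| = √((4)² + (4)²) = √(32) ≈ 5.6569,
  v_1 = u/||u|| ≈ (0.7071, 0.7071) (||v_1|| = 1).

λ_1 = 19,  λ_2 = 11;  v_1 ≈ (0.7071, 0.7071)


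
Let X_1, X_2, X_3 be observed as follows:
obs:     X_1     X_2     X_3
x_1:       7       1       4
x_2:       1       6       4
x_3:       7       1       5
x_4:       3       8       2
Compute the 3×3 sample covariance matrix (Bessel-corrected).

Step 1 — column means:
  mean(X_1) = (7 + 1 + 7 + 3) / 4 = 18/4 = 4.5
  mean(X_2) = (1 + 6 + 1 + 8) / 4 = 16/4 = 4
  mean(X_3) = (4 + 4 + 5 + 2) / 4 = 15/4 = 3.75

Step 2 — sample covariance S[i,j] = (1/(n-1)) · Σ_k (x_{k,i} - mean_i) · (x_{k,j} - mean_j), with n-1 = 3.
  S[X_1,X_1] = ((2.5)·(2.5) + (-3.5)·(-3.5) + (2.5)·(2.5) + (-1.5)·(-1.5)) / 3 = 27/3 = 9
  S[X_1,X_2] = ((2.5)·(-3) + (-3.5)·(2) + (2.5)·(-3) + (-1.5)·(4)) / 3 = -28/3 = -9.3333
  S[X_1,X_3] = ((2.5)·(0.25) + (-3.5)·(0.25) + (2.5)·(1.25) + (-1.5)·(-1.75)) / 3 = 5.5/3 = 1.8333
  S[X_2,X_2] = ((-3)·(-3) + (2)·(2) + (-3)·(-3) + (4)·(4)) / 3 = 38/3 = 12.6667
  S[X_2,X_3] = ((-3)·(0.25) + (2)·(0.25) + (-3)·(1.25) + (4)·(-1.75)) / 3 = -11/3 = -3.6667
  S[X_3,X_3] = ((0.25)·(0.25) + (0.25)·(0.25) + (1.25)·(1.25) + (-1.75)·(-1.75)) / 3 = 4.75/3 = 1.5833

S is symmetric (S[j,i] = S[i,j]). Assembling:

S = [[9, -9.3333, 1.8333],
 [-9.3333, 12.6667, -3.6667],
 [1.8333, -3.6667, 1.5833]]


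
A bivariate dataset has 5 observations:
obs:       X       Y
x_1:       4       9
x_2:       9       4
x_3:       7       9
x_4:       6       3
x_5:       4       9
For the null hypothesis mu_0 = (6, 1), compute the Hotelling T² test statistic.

Step 1 — sample mean vector:
  mean(X) = (4 + 9 + 7 + 6 + 4) / 5 = 30/5 = 6
  mean(Y) = (9 + 4 + 9 + 3 + 9) / 5 = 34/5 = 6.8
  x̄ = (6, 6.8),  deviation x̄ - mu_0 = (6, 6.8) - (6, 1) = (0, 5.8).

Step 2 — sample covariance matrix, S[i,j] = (1/(n-1)) · Σ_k (x_{k,i} - mean_i) · (x_{k,j} - mean_j), divisor n-1 = 4:
  S[X,X] = ((-2)·(-2) + (3)·(3) + (1)·(1) + (0)·(0) + (-2)·(-2)) / 4 = 18/4 = 4.5
  S[X,Y] = ((-2)·(2.2) + (3)·(-2.8) + (1)·(2.2) + (0)·(-3.8) + (-2)·(2.2)) / 4 = -15/4 = -3.75
  S[Y,Y] = ((2.2)·(2.2) + (-2.8)·(-2.8) + (2.2)·(2.2) + (-3.8)·(-3.8) + (2.2)·(2.2)) / 4 = 36.8/4 = 9.2
  S = [[4.5, -3.75],
 [-3.75, 9.2]].

Step 3 — invert S. det(S) = 4.5·9.2 - (-3.75)² = 27.3375.
  S^{-1} = (1/det) · [[d, -b], [-b, a]] = [[0.3365, 0.1372],
 [0.1372, 0.1646]].

Step 4 — quadratic form (x̄ - mu_0)^T · S^{-1} · (x̄ - mu_0):
  S^{-1} · (x̄ - mu_0) = (0.7956, 0.9547),
  (x̄ - mu_0)^T · [...] = (0)·(0.7956) + (5.8)·(0.9547) = 5.5374.

Step 5 — scale by n: T² = 5 · 5.5374 = 27.6872.

T² ≈ 27.6872


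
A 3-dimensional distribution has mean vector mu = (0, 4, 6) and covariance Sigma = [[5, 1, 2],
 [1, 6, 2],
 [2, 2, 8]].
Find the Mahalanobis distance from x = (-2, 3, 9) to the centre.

Step 1 — centre the observation: (x - mu) = (-2, -1, 3).

Step 2 — invert Sigma (cofactor / det for 3×3, or solve directly):
  Sigma^{-1} = [[0.2245, -0.0204, -0.051],
 [-0.0204, 0.1837, -0.0408],
 [-0.051, -0.0408, 0.148]].

Step 3 — form the quadratic (x - mu)^T · Sigma^{-1} · (x - mu):
  Sigma^{-1} · (x - mu) = (-0.5816, -0.2653, 0.5867).
  (x - mu)^T · [Sigma^{-1} · (x - mu)] = (-2)·(-0.5816) + (-1)·(-0.2653) + (3)·(0.5867) = 3.1888.

Step 4 — take square root: d = √(3.1888) ≈ 1.7857.

d(x, mu) = √(3.1888) ≈ 1.7857


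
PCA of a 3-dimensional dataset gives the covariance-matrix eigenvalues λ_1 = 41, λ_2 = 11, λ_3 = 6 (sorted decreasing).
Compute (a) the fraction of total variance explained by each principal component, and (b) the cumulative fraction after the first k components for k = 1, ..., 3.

Step 1 — total variance = trace(Sigma) = Σ λ_i = 41 + 11 + 6 = 58.

Step 2 — fraction explained by component i = λ_i / Σ λ:
  PC1: 41/58 = 0.7069
  PC2: 11/58 = 0.1897
  PC3: 6/58 = 0.1034

Step 3 — cumulative fraction after k components = (λ_1 + ... + λ_k) / Σ λ:
  k = 1: 41/58 = 0.7069
  k = 2: (41 + 11)/58 = 52/58 = 0.8966
  k = 3: (41 + 11 + 6)/58 = 58/58 = 1

Summary (fraction, with percent):

explained: PC1 0.7069 (70.69%), PC2 0.1897 (18.97%), PC3 0.1034 (10.34%);  cumulative: 0.7069, 0.8966, 1


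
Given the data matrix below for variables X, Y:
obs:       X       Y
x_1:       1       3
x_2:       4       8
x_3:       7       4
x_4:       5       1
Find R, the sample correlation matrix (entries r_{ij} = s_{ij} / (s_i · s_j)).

Step 1 — column means:
  mean(X) = (1 + 4 + 7 + 5) / 4 = 17/4 = 4.25
  mean(Y) = (3 + 8 + 4 + 1) / 4 = 16/4 = 4

Step 2 — sample variances and covariances s[i,j] = (1/(n-1)) · Σ_k (x_{k,i} - mean_i) · (x_{k,j} - mean_j), with n-1 = 3:
  s[X,X] = ((-3.25)·(-3.25) + (-0.25)·(-0.25) + (2.75)·(2.75) + (0.75)·(0.75)) / 3 = 18.75/3 = 6.25
  s[X,Y] = ((-3.25)·(-1) + (-0.25)·(4) + (2.75)·(0) + (0.75)·(-3)) / 3 = 0/3 = 0
  s[Y,Y] = ((-1)·(-1) + (4)·(4) + (0)·(0) + (-3)·(-3)) / 3 = 26/3 = 8.6667
  Sample standard deviations s_i = √(s[i,i]):
  s(X) = √(6.25) = 2.5
  s(Y) = √(8.6667) = 2.9439

Step 3 — r_{ij} = s_{ij} / (s_i · s_j):
  r[X,X] = 1 (diagonal).
  r[X,Y] = 0 / (2.5 · 2.9439) = 0 / 7.3598 = 0
  r[Y,Y] = 1 (diagonal).

R is symmetric with unit diagonal. Assembling:

R = [[1, 0],
 [0, 1]]


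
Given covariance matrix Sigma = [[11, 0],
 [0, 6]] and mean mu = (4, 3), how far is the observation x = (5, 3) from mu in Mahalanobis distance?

Step 1 — centre the observation: (x - mu) = (1, 0).

Step 2 — invert Sigma. det(Sigma) = 11·6 - (0)² = 66.
  Sigma^{-1} = (1/det) · [[d, -b], [-b, a]] = [[0.0909, 0],
 [0, 0.1667]].

Step 3 — form the quadratic (x - mu)^T · Sigma^{-1} · (x - mu):
  Sigma^{-1} · (x - mu) = (0.0909, 0).
  (x - mu)^T · [Sigma^{-1} · (x - mu)] = (1)·(0.0909) + (0)·(0) = 0.0909.

Step 4 — take square root: d = √(0.0909) ≈ 0.3015.

d(x, mu) = √(0.0909) ≈ 0.3015


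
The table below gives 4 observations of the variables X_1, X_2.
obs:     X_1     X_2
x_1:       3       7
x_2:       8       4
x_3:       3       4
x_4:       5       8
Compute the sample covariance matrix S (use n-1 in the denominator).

Step 1 — column means:
  mean(X_1) = (3 + 8 + 3 + 5) / 4 = 19/4 = 4.75
  mean(X_2) = (7 + 4 + 4 + 8) / 4 = 23/4 = 5.75

Step 2 — sample covariance S[i,j] = (1/(n-1)) · Σ_k (x_{k,i} - mean_i) · (x_{k,j} - mean_j), with n-1 = 3.
  S[X_1,X_1] = ((-1.75)·(-1.75) + (3.25)·(3.25) + (-1.75)·(-1.75) + (0.25)·(0.25)) / 3 = 16.75/3 = 5.5833
  S[X_1,X_2] = ((-1.75)·(1.25) + (3.25)·(-1.75) + (-1.75)·(-1.75) + (0.25)·(2.25)) / 3 = -4.25/3 = -1.4167
  S[X_2,X_2] = ((1.25)·(1.25) + (-1.75)·(-1.75) + (-1.75)·(-1.75) + (2.25)·(2.25)) / 3 = 12.75/3 = 4.25

S is symmetric (S[j,i] = S[i,j]). Assembling:

S = [[5.5833, -1.4167],
 [-1.4167, 4.25]]


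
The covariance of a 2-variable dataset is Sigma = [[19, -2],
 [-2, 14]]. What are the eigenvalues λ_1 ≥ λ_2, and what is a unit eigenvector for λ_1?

Step 1 — characteristic polynomial of 2×2 Sigma:
  det(Sigma - λI) = λ² - trace · λ + det = 0.
  trace = 19 + 14 = 33, det = 19·14 - (-2)² = 262.
Step 2 — discriminant:
  Δ = trace² - 4·det = 1089 - 1048 = 41.
Step 3 — eigenvalues:
  λ = (trace ± √Δ)/2 = (33 ± 6.4031)/2,
  λ_1 = 19.7016,  λ_2 = 13.2984.

Step 4 — unit eigenvector for λ_1: solve (Sigma - λ_1 I)v = 0. First row:
  (19 - 19.7016)·v_x + (-2)·v_y = 0, i.e. (-0.7016)·v_x + (-2)·v_y = 0,
  so v ∝ (b, λ_1 - a) = (-2, 0.7016); multiply by -1 so the first entry is positive: u = (2, -0.7016).
  ||u|| = √((2)² + (-0.7016)²) = √(4.4922) ≈ 2.1195,
  v_1 = u/||u|| ≈ (0.9436, -0.331) (||v_1|| = 1).

λ_1 = 19.7016,  λ_2 = 13.2984;  v_1 ≈ (0.9436, -0.331)


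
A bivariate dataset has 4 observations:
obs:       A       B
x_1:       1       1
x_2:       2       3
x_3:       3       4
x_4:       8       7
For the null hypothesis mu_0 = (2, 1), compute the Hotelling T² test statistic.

Step 1 — sample mean vector:
  mean(A) = (1 + 2 + 3 + 8) / 4 = 14/4 = 3.5
  mean(B) = (1 + 3 + 4 + 7) / 4 = 15/4 = 3.75
  x̄ = (3.5, 3.75),  deviation x̄ - mu_0 = (3.5, 3.75) - (2, 1) = (1.5, 2.75).

Step 2 — sample covariance matrix, S[i,j] = (1/(n-1)) · Σ_k (x_{k,i} - mean_i) · (x_{k,j} - mean_j), divisor n-1 = 3:
  S[A,A] = ((-2.5)·(-2.5) + (-1.5)·(-1.5) + (-0.5)·(-0.5) + (4.5)·(4.5)) / 3 = 29/3 = 9.6667
  S[A,B] = ((-2.5)·(-2.75) + (-1.5)·(-0.75) + (-0.5)·(0.25) + (4.5)·(3.25)) / 3 = 22.5/3 = 7.5
  S[B,B] = ((-2.75)·(-2.75) + (-0.75)·(-0.75) + (0.25)·(0.25) + (3.25)·(3.25)) / 3 = 18.75/3 = 6.25
  S = [[9.6667, 7.5],
 [7.5, 6.25]].

Step 3 — invert S. det(S) = 9.6667·6.25 - (7.5)² = 4.1667.
  S^{-1} = (1/det) · [[d, -b], [-b, a]] = [[1.5, -1.8],
 [-1.8, 2.32]].

Step 4 — quadratic form (x̄ - mu_0)^T · S^{-1} · (x̄ - mu_0):
  S^{-1} · (x̄ - mu_0) = (-2.7, 3.68),
  (x̄ - mu_0)^T · [...] = (1.5)·(-2.7) + (2.75)·(3.68) = 6.07.

Step 5 — scale by n: T² = 4 · 6.07 = 24.28.

T² ≈ 24.28


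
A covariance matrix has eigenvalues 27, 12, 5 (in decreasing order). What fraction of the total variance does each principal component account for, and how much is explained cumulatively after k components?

Step 1 — total variance = trace(Sigma) = Σ λ_i = 27 + 12 + 5 = 44.

Step 2 — fraction explained by component i = λ_i / Σ λ:
  PC1: 27/44 = 0.6136
  PC2: 12/44 = 0.2727
  PC3: 5/44 = 0.1136

Step 3 — cumulative fraction after k components = (λ_1 + ... + λ_k) / Σ λ:
  k = 1: 27/44 = 0.6136
  k = 2: (27 + 12)/44 = 39/44 = 0.8864
  k = 3: (27 + 12 + 5)/44 = 44/44 = 1

Summary (fraction, with percent):

explained: PC1 0.6136 (61.36%), PC2 0.2727 (27.27%), PC3 0.1136 (11.36%);  cumulative: 0.6136, 0.8864, 1


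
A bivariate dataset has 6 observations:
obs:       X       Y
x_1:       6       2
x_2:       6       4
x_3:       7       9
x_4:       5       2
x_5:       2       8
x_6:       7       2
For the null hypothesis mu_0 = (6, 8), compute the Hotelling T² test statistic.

Step 1 — sample mean vector:
  mean(X) = (6 + 6 + 7 + 5 + 2 + 7) / 6 = 33/6 = 5.5
  mean(Y) = (2 + 4 + 9 + 2 + 8 + 2) / 6 = 27/6 = 4.5
  x̄ = (5.5, 4.5),  deviation x̄ - mu_0 = (5.5, 4.5) - (6, 8) = (-0.5, -3.5).

Step 2 — sample covariance matrix, S[i,j] = (1/(n-1)) · Σ_k (x_{k,i} - mean_i) · (x_{k,j} - mean_j), divisor n-1 = 5:
  S[X,X] = ((0.5)·(0.5) + (0.5)·(0.5) + (1.5)·(1.5) + (-0.5)·(-0.5) + (-3.5)·(-3.5) + (1.5)·(1.5)) / 5 = 17.5/5 = 3.5
  S[X,Y] = ((0.5)·(-2.5) + (0.5)·(-0.5) + (1.5)·(4.5) + (-0.5)·(-2.5) + (-3.5)·(3.5) + (1.5)·(-2.5)) / 5 = -9.5/5 = -1.9
  S[Y,Y] = ((-2.5)·(-2.5) + (-0.5)·(-0.5) + (4.5)·(4.5) + (-2.5)·(-2.5) + (3.5)·(3.5) + (-2.5)·(-2.5)) / 5 = 51.5/5 = 10.3
  S = [[3.5, -1.9],
 [-1.9, 10.3]].

Step 3 — invert S. det(S) = 3.5·10.3 - (-1.9)² = 32.44.
  S^{-1} = (1/det) · [[d, -b], [-b, a]] = [[0.3175, 0.0586],
 [0.0586, 0.1079]].

Step 4 — quadratic form (x̄ - mu_0)^T · S^{-1} · (x̄ - mu_0):
  S^{-1} · (x̄ - mu_0) = (-0.3637, -0.4069),
  (x̄ - mu_0)^T · [...] = (-0.5)·(-0.3637) + (-3.5)·(-0.4069) = 1.606.

Step 5 — scale by n: T² = 6 · 1.606 = 9.6363.

T² ≈ 9.6363


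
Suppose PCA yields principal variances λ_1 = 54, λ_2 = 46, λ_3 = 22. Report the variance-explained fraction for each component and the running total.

Step 1 — total variance = trace(Sigma) = Σ λ_i = 54 + 46 + 22 = 122.

Step 2 — fraction explained by component i = λ_i / Σ λ:
  PC1: 54/122 = 0.4426
  PC2: 46/122 = 0.377
  PC3: 22/122 = 0.1803

Step 3 — cumulative fraction after k components = (λ_1 + ... + λ_k) / Σ λ:
  k = 1: 54/122 = 0.4426
  k = 2: (54 + 46)/122 = 100/122 = 0.8197
  k = 3: (54 + 46 + 22)/122 = 122/122 = 1

Summary (fraction, with percent):

explained: PC1 0.4426 (44.26%), PC2 0.377 (37.7%), PC3 0.1803 (18.03%);  cumulative: 0.4426, 0.8197, 1


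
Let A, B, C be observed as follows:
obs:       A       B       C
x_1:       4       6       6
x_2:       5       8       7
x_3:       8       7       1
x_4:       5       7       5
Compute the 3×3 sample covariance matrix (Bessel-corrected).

Step 1 — column means:
  mean(A) = (4 + 5 + 8 + 5) / 4 = 22/4 = 5.5
  mean(B) = (6 + 8 + 7 + 7) / 4 = 28/4 = 7
  mean(C) = (6 + 7 + 1 + 5) / 4 = 19/4 = 4.75

Step 2 — sample covariance S[i,j] = (1/(n-1)) · Σ_k (x_{k,i} - mean_i) · (x_{k,j} - mean_j), with n-1 = 3.
  S[A,A] = ((-1.5)·(-1.5) + (-0.5)·(-0.5) + (2.5)·(2.5) + (-0.5)·(-0.5)) / 3 = 9/3 = 3
  S[A,B] = ((-1.5)·(-1) + (-0.5)·(1) + (2.5)·(0) + (-0.5)·(0)) / 3 = 1/3 = 0.3333
  S[A,C] = ((-1.5)·(1.25) + (-0.5)·(2.25) + (2.5)·(-3.75) + (-0.5)·(0.25)) / 3 = -12.5/3 = -4.1667
  S[B,B] = ((-1)·(-1) + (1)·(1) + (0)·(0) + (0)·(0)) / 3 = 2/3 = 0.6667
  S[B,C] = ((-1)·(1.25) + (1)·(2.25) + (0)·(-3.75) + (0)·(0.25)) / 3 = 1/3 = 0.3333
  S[C,C] = ((1.25)·(1.25) + (2.25)·(2.25) + (-3.75)·(-3.75) + (0.25)·(0.25)) / 3 = 20.75/3 = 6.9167

S is symmetric (S[j,i] = S[i,j]). Assembling:

S = [[3, 0.3333, -4.1667],
 [0.3333, 0.6667, 0.3333],
 [-4.1667, 0.3333, 6.9167]]


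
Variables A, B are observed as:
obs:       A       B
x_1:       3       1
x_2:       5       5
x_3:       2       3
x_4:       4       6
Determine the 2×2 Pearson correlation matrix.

Step 1 — column means:
  mean(A) = (3 + 5 + 2 + 4) / 4 = 14/4 = 3.5
  mean(B) = (1 + 5 + 3 + 6) / 4 = 15/4 = 3.75

Step 2 — sample variances and covariances s[i,j] = (1/(n-1)) · Σ_k (x_{k,i} - mean_i) · (x_{k,j} - mean_j), with n-1 = 3:
  s[A,A] = ((-0.5)·(-0.5) + (1.5)·(1.5) + (-1.5)·(-1.5) + (0.5)·(0.5)) / 3 = 5/3 = 1.6667
  s[A,B] = ((-0.5)·(-2.75) + (1.5)·(1.25) + (-1.5)·(-0.75) + (0.5)·(2.25)) / 3 = 5.5/3 = 1.8333
  s[B,B] = ((-2.75)·(-2.75) + (1.25)·(1.25) + (-0.75)·(-0.75) + (2.25)·(2.25)) / 3 = 14.75/3 = 4.9167
  Sample standard deviations s_i = √(s[i,i]):
  s(A) = √(1.6667) = 1.291
  s(B) = √(4.9167) = 2.2174

Step 3 — r_{ij} = s_{ij} / (s_i · s_j):
  r[A,A] = 1 (diagonal).
  r[A,B] = 1.8333 / (1.291 · 2.2174) = 1.8333 / 2.8626 = 0.6404
  r[B,B] = 1 (diagonal).

R is symmetric with unit diagonal. Assembling:

R = [[1, 0.6404],
 [0.6404, 1]]


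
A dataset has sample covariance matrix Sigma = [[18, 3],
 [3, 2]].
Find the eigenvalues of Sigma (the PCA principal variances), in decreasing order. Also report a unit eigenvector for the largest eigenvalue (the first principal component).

Step 1 — characteristic polynomial of 2×2 Sigma:
  det(Sigma - λI) = λ² - trace · λ + det = 0.
  trace = 18 + 2 = 20, det = 18·2 - (3)² = 27.
Step 2 — discriminant:
  Δ = trace² - 4·det = 400 - 108 = 292.
Step 3 — eigenvalues:
  λ = (trace ± √Δ)/2 = (20 ± 17.088)/2,
  λ_1 = 18.544,  λ_2 = 1.456.

Step 4 — unit eigenvector for λ_1: solve (Sigma - λ_1 I)v = 0. First row:
  (18 - 18.544)·v_x + (3)·v_y = 0, i.e. (-0.544)·v_x + (3)·v_y = 0,
  so v ∝ (b, λ_1 - a) = (3, 0.544) = u.
  ||u|| = √((3)² + (0.544)²) = √(9.2959) ≈ 3.0489,
  v_1 = u/||u|| ≈ (0.984, 0.1784) (||v_1|| = 1).

λ_1 = 18.544,  λ_2 = 1.456;  v_1 ≈ (0.984, 0.1784)


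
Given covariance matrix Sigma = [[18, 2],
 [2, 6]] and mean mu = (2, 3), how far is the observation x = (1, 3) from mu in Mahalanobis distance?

Step 1 — centre the observation: (x - mu) = (-1, 0).

Step 2 — invert Sigma. det(Sigma) = 18·6 - (2)² = 104.
  Sigma^{-1} = (1/det) · [[d, -b], [-b, a]] = [[0.0577, -0.0192],
 [-0.0192, 0.1731]].

Step 3 — form the quadratic (x - mu)^T · Sigma^{-1} · (x - mu):
  Sigma^{-1} · (x - mu) = (-0.0577, 0.0192).
  (x - mu)^T · [Sigma^{-1} · (x - mu)] = (-1)·(-0.0577) + (0)·(0.0192) = 0.0577.

Step 4 — take square root: d = √(0.0577) ≈ 0.2402.

d(x, mu) = √(0.0577) ≈ 0.2402


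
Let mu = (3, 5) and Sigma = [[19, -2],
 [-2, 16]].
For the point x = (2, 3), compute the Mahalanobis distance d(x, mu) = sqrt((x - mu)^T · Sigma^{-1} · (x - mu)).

Step 1 — centre the observation: (x - mu) = (-1, -2).

Step 2 — invert Sigma. det(Sigma) = 19·16 - (-2)² = 300.
  Sigma^{-1} = (1/det) · [[d, -b], [-b, a]] = [[0.0533, 0.0067],
 [0.0067, 0.0633]].

Step 3 — form the quadratic (x - mu)^T · Sigma^{-1} · (x - mu):
  Sigma^{-1} · (x - mu) = (-0.0667, -0.1333).
  (x - mu)^T · [Sigma^{-1} · (x - mu)] = (-1)·(-0.0667) + (-2)·(-0.1333) = 0.3333.

Step 4 — take square root: d = √(0.3333) ≈ 0.5774.

d(x, mu) = √(0.3333) ≈ 0.5774


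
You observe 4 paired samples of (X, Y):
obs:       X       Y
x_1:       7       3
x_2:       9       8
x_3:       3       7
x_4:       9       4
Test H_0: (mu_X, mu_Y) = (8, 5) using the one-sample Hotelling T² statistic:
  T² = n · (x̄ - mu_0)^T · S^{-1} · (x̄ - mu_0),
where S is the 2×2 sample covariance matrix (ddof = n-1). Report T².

Step 1 — sample mean vector:
  mean(X) = (7 + 9 + 3 + 9) / 4 = 28/4 = 7
  mean(Y) = (3 + 8 + 7 + 4) / 4 = 22/4 = 5.5
  x̄ = (7, 5.5),  deviation x̄ - mu_0 = (7, 5.5) - (8, 5) = (-1, 0.5).

Step 2 — sample covariance matrix, S[i,j] = (1/(n-1)) · Σ_k (x_{k,i} - mean_i) · (x_{k,j} - mean_j), divisor n-1 = 3:
  S[X,X] = ((0)·(0) + (2)·(2) + (-4)·(-4) + (2)·(2)) / 3 = 24/3 = 8
  S[X,Y] = ((0)·(-2.5) + (2)·(2.5) + (-4)·(1.5) + (2)·(-1.5)) / 3 = -4/3 = -1.3333
  S[Y,Y] = ((-2.5)·(-2.5) + (2.5)·(2.5) + (1.5)·(1.5) + (-1.5)·(-1.5)) / 3 = 17/3 = 5.6667
  S = [[8, -1.3333],
 [-1.3333, 5.6667]].

Step 3 — invert S. det(S) = 8·5.6667 - (-1.3333)² = 43.5556.
  S^{-1} = (1/det) · [[d, -b], [-b, a]] = [[0.1301, 0.0306],
 [0.0306, 0.1837]].

Step 4 — quadratic form (x̄ - mu_0)^T · S^{-1} · (x̄ - mu_0):
  S^{-1} · (x̄ - mu_0) = (-0.1148, 0.0612),
  (x̄ - mu_0)^T · [...] = (-1)·(-0.1148) + (0.5)·(0.0612) = 0.1454.

Step 5 — scale by n: T² = 4 · 0.1454 = 0.5816.

T² ≈ 0.5816


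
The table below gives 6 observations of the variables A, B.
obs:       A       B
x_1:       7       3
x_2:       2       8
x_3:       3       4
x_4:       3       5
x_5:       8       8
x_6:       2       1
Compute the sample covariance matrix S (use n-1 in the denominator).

Step 1 — column means:
  mean(A) = (7 + 2 + 3 + 3 + 8 + 2) / 6 = 25/6 = 4.1667
  mean(B) = (3 + 8 + 4 + 5 + 8 + 1) / 6 = 29/6 = 4.8333

Step 2 — sample covariance S[i,j] = (1/(n-1)) · Σ_k (x_{k,i} - mean_i) · (x_{k,j} - mean_j), with n-1 = 5.
  S[A,A] = ((2.8333)·(2.8333) + (-2.1667)·(-2.1667) + (-1.1667)·(-1.1667) + (-1.1667)·(-1.1667) + (3.8333)·(3.8333) + (-2.1667)·(-2.1667)) / 5 = 34.8333/5 = 6.9667
  S[A,B] = ((2.8333)·(-1.8333) + (-2.1667)·(3.1667) + (-1.1667)·(-0.8333) + (-1.1667)·(0.1667) + (3.8333)·(3.1667) + (-2.1667)·(-3.8333)) / 5 = 9.1667/5 = 1.8333
  S[B,B] = ((-1.8333)·(-1.8333) + (3.1667)·(3.1667) + (-0.8333)·(-0.8333) + (0.1667)·(0.1667) + (3.1667)·(3.1667) + (-3.8333)·(-3.8333)) / 5 = 38.8333/5 = 7.7667

S is symmetric (S[j,i] = S[i,j]). Assembling:

S = [[6.9667, 1.8333],
 [1.8333, 7.7667]]


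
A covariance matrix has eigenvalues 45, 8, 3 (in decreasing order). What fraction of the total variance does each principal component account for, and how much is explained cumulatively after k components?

Step 1 — total variance = trace(Sigma) = Σ λ_i = 45 + 8 + 3 = 56.

Step 2 — fraction explained by component i = λ_i / Σ λ:
  PC1: 45/56 = 0.8036
  PC2: 8/56 = 0.1429
  PC3: 3/56 = 0.0536

Step 3 — cumulative fraction after k components = (λ_1 + ... + λ_k) / Σ λ:
  k = 1: 45/56 = 0.8036
  k = 2: (45 + 8)/56 = 53/56 = 0.9464
  k = 3: (45 + 8 + 3)/56 = 56/56 = 1

Summary (fraction, with percent):

explained: PC1 0.8036 (80.36%), PC2 0.1429 (14.29%), PC3 0.0536 (5.36%);  cumulative: 0.8036, 0.9464, 1


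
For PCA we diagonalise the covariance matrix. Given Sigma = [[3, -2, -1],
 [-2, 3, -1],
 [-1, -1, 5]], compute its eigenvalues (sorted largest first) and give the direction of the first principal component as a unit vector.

Step 1 — characteristic polynomial p(λ) = det(λI - Sigma) = λ³ - tr·λ² + c_1·λ - det, where tr = trace, c_1 = sum of the principal 2×2 minors, det = det(Sigma):
  tr = 3 + 3 + 5 = 11,
  c_1 = (3·3 - (-2)²) + (3·5 - (-1)²) + (3·5 - (-1)²) = 5 + 14 + 14 = 33,
  det = 3·(3·5 - (-1)²) - (-2)·((-2)·5 - (-1)·(-1)) + (-1)·((-2)·(-1) - 3·(-1)) = 3·(14) - (-2)·(-11) + (-1)·(5) = 15.
  So p(λ) = λ³ - 11λ² + 33λ - 15.
Step 2 — look for an integer root (rational root theorem: any rational root is an integer divisor of 15). Testing λ = 5:
  p(5) = 125 - 275 + 165 - 15 = 0  ✓
  Dividing out (λ - 5): p(λ) = (λ - 5)(λ² - 6λ + 3).
Step 3 — remaining eigenvalues from the quadratic λ² - 6λ + 3 = 0:
  Δ = 6² - 4·3 = 36 - 12 = 24,  λ = (6 ± √24)/2 = (6 ± 4.899)/2 ≈ 5.4495 or 0.5505.
  Sorted: λ_1 = 5.4495,  λ_2 = 5,  λ_3 = 0.5505  (check: sum = 11 = tr ✓).

Step 4 — unit eigenvector for λ_1 ≈ 5.4495: v spans the null space of (Sigma - λ_1 I), whose rows are
  r_1 = (-2.4495, -2, -1),  r_2 = (-2, -2.4495, -1),  r_3 = (-1, -1, -0.4495).
  v is orthogonal to every row, so take v ∝ r_1 × r_2 = ((-2)·(-1) - (-1)·(-2.4495), (-1)·(-2) - (-2.4495)·(-1), (-2.4495)·(-2.4495) - (-2)·(-2)) ≈ (-0.4495, -0.4495, 2).
  Rescale (multiply by -1 so the first nonzero entry is positive): u = (0.4495, 0.4495, -2).
  ||u|| = √((0.4495)² + (0.4495)² + (-2)²) = √(4.4041) ≈ 2.0986,  v_1 = u/||u|| ≈ (0.2142, 0.2142, -0.953) (||v_1|| = 1).

λ_1 = 5.4495,  λ_2 = 5,  λ_3 = 0.5505;  v_1 ≈ (0.2142, 0.2142, -0.953)
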